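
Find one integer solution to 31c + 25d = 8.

Step 1: Check solvability.
gcd(31, 25) = 1
Since 1 divides 8, solutions exist.

Step 2: Apply extended Euclidean algorithm to find gcd.
We find integers such that 31*x0 + 25*y0 = 1

Step 3: Scale the particular solution.
Multiply by 8/1 = 8:
c = -32, d = 40

Step 4: Verify.
31*(-32) + 25*(40) = 8 = 8 ✓

c = -32, d = 40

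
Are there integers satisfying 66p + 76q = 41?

Step 1: Compute gcd(66, 76).
gcd(66, 76) = 2

Step 2: Check divisibility.
Does 2 divide 41? 41 = 2 x 20 + 1, so no.

By the theorem on linear Diophantine equations, 66p + 76q = 41 has integer solutions if and only if gcd(66, 76) divides 41. Since 2 does not divide 41, no solutions exist.

No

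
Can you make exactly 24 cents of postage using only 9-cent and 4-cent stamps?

We need non-negative x, y with 9x + 4y = 24.
gcd(9, 4) = 1 divides 24, so integer solutions exist.
Search for a non-negative one: x = 0 gives 4y = 24 - 0 = 24, so y = 6.
Check: 9·0 + 4·6 = 24 ✓

Yes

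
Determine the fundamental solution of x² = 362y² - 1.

We need x² = 362y² - 1. Try successive y:
y = 1: x² = 362·1² - 1 = 361 = 19² ✓
Check: 19² - 362·1² = 361 - 362 = -1 ✓

x = 19, y = 1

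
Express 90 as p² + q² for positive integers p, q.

We need to find integers p, q > 0 such that p² + q² = 90.
Trying p = 3: q² = 90 - 3² = 90 - 9 = 81
q = 9
Check: 3² + 9² = 9 + 81 = 90 ✓

90 = 3² + 9²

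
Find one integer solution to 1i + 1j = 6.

Step 1: Check solvability.
gcd(1, 1) = 1
Since 1 divides 6, solutions exist.

Step 2: Apply extended Euclidean algorithm to find gcd.
We find integers such that 1*x0 + 1*y0 = 1

Step 3: Scale the particular solution.
Multiply by 6/1 = 6:
i = 0, j = 6

Step 4: Verify.
1*(0) + 1*(6) = 6 = 6 ✓

i = 0, j = 6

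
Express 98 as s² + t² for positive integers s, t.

We need to find integers s, t > 0 such that s² + t² = 98.
Trying s = 7: t² = 98 - 7² = 98 - 49 = 49
t = 7
Check: 7² + 7² = 49 + 49 = 98 ✓

98 = 7² + 7²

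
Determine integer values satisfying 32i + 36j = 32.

Step 1: Check solvability.
gcd(32, 36) = 4
Since 4 divides 32, solutions exist.

Step 2: Apply extended Euclidean algorithm to find gcd.
We find integers such that 32*x0 + 36*y0 = 4

Step 3: Scale the particular solution.
Multiply by 32/4 = 8:
i = -8, j = 8

Step 4: Verify.
32*(-8) + 36*(8) = 32 = 32 ✓

i = -8, j = 8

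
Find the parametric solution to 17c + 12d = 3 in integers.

Step 1: Compute gcd(17, 12) = 1.
Since 1 divides 3, solutions exist.

Step 2: Find a particular solution using extended Euclidean algorithm.
We get c₀ = 15, d₀ = -21.
Check: 17*15 + 12*-21 = 3 = 3 ✓

Step 3: Write the general solution.
c = 15 + (12/1)t = 15 + 12t
d = -21 - (17/1)t = -21 - 17t
for any integer t.

c = 15 + 12t, d = -21 - 17t for integer t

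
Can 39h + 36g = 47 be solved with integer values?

Step 1: Compute gcd(39, 36).
gcd(39, 36) = 3

Step 2: Check divisibility.
Does 3 divide 47? 47 = 3 x 15 + 2, so no.

By the theorem on linear Diophantine equations, 39h + 36g = 47 has integer solutions if and only if gcd(39, 36) divides 47. Since 3 does not divide 47, no solutions exist.

No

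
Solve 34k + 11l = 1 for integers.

Step 1: Check solvability.
gcd(34, 11) = 1
Since 1 divides 1, solutions exist.

Step 2: Apply extended Euclidean algorithm to find gcd.
We find integers such that 34*x0 + 11*y0 = 1

Step 3: Scale the particular solution.
Multiply by 1/1 = 1:
k = 1, l = -3

Step 4: Verify.
34*(1) + 11*(-3) = 1 = 1 ✓

k = 1, l = -3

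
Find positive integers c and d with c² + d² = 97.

We need to find integers c, d > 0 such that c² + d² = 97.
Trying c = 4: d² = 97 - 4² = 97 - 16 = 81
d = 9
Check: 4² + 9² = 16 + 81 = 97 ✓

97 = 4² + 9²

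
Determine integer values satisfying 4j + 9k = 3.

Step 1: Check solvability.
gcd(4, 9) = 1
Since 1 divides 3, solutions exist.

Step 2: Apply extended Euclidean algorithm to find gcd.
We find integers such that 4*x0 + 9*y0 = 1

Step 3: Scale the particular solution.
Multiply by 3/1 = 3:
j = -6, k = 3

Step 4: Verify.
4*(-6) + 9*(3) = 3 = 3 ✓

j = -6, k = 3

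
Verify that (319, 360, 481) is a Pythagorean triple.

Compute a² + b² = 319² + 360² = 101761 + 129600 = 231361
Compute c² = 481² = 231361
Since 231361 = 231361, confirmed.

Yes, it is a Pythagorean triple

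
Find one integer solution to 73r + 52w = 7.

Step 1: Check solvability.
gcd(73, 52) = 1
Since 1 divides 7, solutions exist.

Step 2: Apply extended Euclidean algorithm to find gcd.
We find integers such that 73*x0 + 52*y0 = 1

Step 3: Scale the particular solution.
Multiply by 7/1 = 7:
r = 35, w = -49

Step 4: Verify.
73*(35) + 52*(-49) = 7 = 7 ✓

r = 35, w = -49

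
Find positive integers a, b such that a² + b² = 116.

Search for a with 116 - a² a perfect square.
a = 4: 116 - 4² = 116 - 16 = 100 = 10² ✓
So a = 4, b = 10.

a = 4, b = 10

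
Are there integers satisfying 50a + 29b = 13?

Step 1: Compute gcd(50, 29).
gcd(50, 29) = 1

Step 2: Check divisibility.
Does 1 divide 13? 13 = 1 x 13, so yes.

By the theorem on linear Diophantine equations, 50a + 29b = 13 has integer solutions if and only if gcd(50, 29) divides 13. Since 1 | 13, solutions exist.

Yes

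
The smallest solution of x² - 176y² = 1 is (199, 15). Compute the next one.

Solutions to x² - Dy² = 1 are generated by powers of (x₀ + y₀√D).
The next solution satisfies x₁ + y₁√176 = (x₀ + y₀√176)², giving:
x₁ = x₀² + 176y₀² = 199² + 176·15² = 39601 + 39600 = 79201
y₁ = 2x₀y₀ = 2·199·15 = 5970

Verify: 79201² - 176·5970² = 6272798401 - 6272798400 = 1 ✓

x = 79201, y = 5970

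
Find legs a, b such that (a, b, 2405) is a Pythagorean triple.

We need a² + b² = 2405² = 5784025.
Trying: 155² + 2400² = 24025 + 5760000 = 5784025 ✓

(155, 2400, 2405)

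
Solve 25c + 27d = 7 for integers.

Step 1: Check solvability.
gcd(25, 27) = 1
Since 1 divides 7, solutions exist.

Step 2: Apply extended Euclidean algorithm to find gcd.
We find integers such that 25*x0 + 27*y0 = 1

Step 3: Scale the particular solution.
Multiply by 7/1 = 7:
c = 91, d = -84

Step 4: Verify.
25*(91) + 27*(-84) = 7 = 7 ✓

c = 91, d = -84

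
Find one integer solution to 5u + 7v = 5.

Step 1: Check solvability.
gcd(5, 7) = 1
Since 1 divides 5, solutions exist.

Step 2: Apply extended Euclidean algorithm to find gcd.
We find integers such that 5*x0 + 7*y0 = 1

Step 3: Scale the particular solution.
Multiply by 5/1 = 5:
u = 15, v = -10

Step 4: Verify.
5*(15) + 7*(-10) = 5 = 5 ✓

u = 15, v = -10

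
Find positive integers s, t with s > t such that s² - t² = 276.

Factor: s² - t² = (s+t)(s-t) = 276.
We need two factors of 276 with the same parity.
Use s+t = 138 and s-t = 2 (product 138·2 = 276).
Adding: 2s = 140, so s = 70.
Subtracting: 2t = 136, so t = 68.
Check: 70² - 68² = 4900 - 4624 = 276 ✓

s = 70, t = 68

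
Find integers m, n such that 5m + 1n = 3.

Step 1: Check solvability.
gcd(5, 1) = 1
Since 1 divides 3, solutions exist.

Step 2: Apply extended Euclidean algorithm to find gcd.
We find integers such that 5*x0 + 1*y0 = 1

Step 3: Scale the particular solution.
Multiply by 3/1 = 3:
m = 0, n = 3

Step 4: Verify.
5*(0) + 1*(3) = 3 = 3 ✓

m = 0, n = 3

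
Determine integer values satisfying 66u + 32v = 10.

Step 1: Check solvability.
gcd(66, 32) = 2
Since 2 divides 10, solutions exist.

Step 2: Apply extended Euclidean algorithm to find gcd.
We find integers such that 66*x0 + 32*y0 = 2

Step 3: Scale the particular solution.
Multiply by 10/2 = 5:
u = 5, v = -10

Step 4: Verify.
66*(5) + 32*(-10) = 10 = 10 ✓

u = 5, v = -10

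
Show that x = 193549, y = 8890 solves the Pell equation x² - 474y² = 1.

Compute x² = 193549² = 37461215401
Compute 474y² = 474·8890² = 474·79032100 = 37461215400
x² - 474y² = 37461215401 - 37461215400 = 1
Since this equals 1, (193549, 8890) is a solution.

Yes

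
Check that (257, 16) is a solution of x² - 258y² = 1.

Compute x² = 257² = 66049
Compute 258y² = 258·16² = 258·256 = 66048
x² - 258y² = 66049 - 66048 = 1
Since this equals 1, (257, 16) is a solution.

Yes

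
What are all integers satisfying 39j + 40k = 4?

Step 1: Compute gcd(39, 40) = 1.
Since 1 divides 4, solutions exist.

Step 2: Find a particular solution using extended Euclidean algorithm.
We get j₀ = -4, k₀ = 4.
Check: 39*-4 + 40*4 = 4 = 4 ✓

Step 3: Write the general solution.
j = -4 + (40/1)t = -4 + 40t
k = 4 - (39/1)t = 4 - 39t
for any integer t.

j = -4 + 40t, k = 4 - 39t for integer t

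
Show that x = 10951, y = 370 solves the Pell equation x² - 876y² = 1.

Compute x² = 10951² = 119924401
Compute 876y² = 876·370² = 876·136900 = 119924400
x² - 876y² = 119924401 - 119924400 = 1
Since this equals 1, (10951, 370) is a solution.

Yes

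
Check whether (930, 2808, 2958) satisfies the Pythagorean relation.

Compute a² + b²:
930² + 2808² = 864900 + 7884864 = 8749764
Compute c²:
2958² = 8749764
Since 8749764 = 8749764, it is a Pythagorean triple.

Yes, it is a Pythagorean triple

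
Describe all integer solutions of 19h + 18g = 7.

Step 1: Compute gcd(19, 18) = 1.
Since 1 divides 7, solutions exist.

Step 2: Find a particular solution using extended Euclidean algorithm.
We get h₀ = 7, g₀ = -7.
Check: 19*7 + 18*-7 = 7 = 7 ✓

Step 3: Write the general solution.
h = 7 + (18/1)t = 7 + 18t
g = -7 - (19/1)t = -7 - 19t
for any integer t.

h = 7 + 18t, g = -7 - 19t for integer t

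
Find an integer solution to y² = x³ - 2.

Try small integer x values and check whether x³ - 2 is a perfect square.
x = 3: x³ - 2 = 3³ - 2 = 27 - 2 = 25
Is 25 a perfect square? 5² = 25 ✓
So (x, y) = (3, -5) is a solution.

x = 3, y = -5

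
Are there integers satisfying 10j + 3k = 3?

Step 1: Compute gcd(10, 3).
gcd(10, 3) = 1

Step 2: Check divisibility.
Does 1 divide 3? 3 = 1 x 3, so yes.

By the theorem on linear Diophantine equations, 10j + 3k = 3 has integer solutions if and only if gcd(10, 3) divides 3. Since 1 | 3, solutions exist.

Yes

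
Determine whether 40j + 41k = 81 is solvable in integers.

Step 1: Compute gcd(40, 41).
gcd(40, 41) = 1

Step 2: Check divisibility.
Does 1 divide 81? 81 = 1 x 81, so yes.

By the theorem on linear Diophantine equations, 40j + 41k = 81 has integer solutions if and only if gcd(40, 41) divides 81. Since 1 | 81, solutions exist.

Yes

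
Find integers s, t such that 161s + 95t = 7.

Step 1: Check solvability.
gcd(161, 95) = 1
Since 1 divides 7, solutions exist.

Step 2: Apply extended Euclidean algorithm to find gcd.
We find integers such that 161*x0 + 95*y0 = 1

Step 3: Scale the particular solution.
Multiply by 7/1 = 7:
s = 252, t = -427

Step 4: Verify.
161*(252) + 95*(-427) = 7 = 7 ✓

s = 252, t = -427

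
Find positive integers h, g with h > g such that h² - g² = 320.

Factor: h² - g² = (h+g)(h-g) = 320.
We need two factors of 320 with the same parity.
Use h+g = 160 and h-g = 2 (product 160·2 = 320).
Adding: 2h = 162, so h = 81.
Subtracting: 2g = 158, so g = 79.
Check: 81² - 79² = 6561 - 6241 = 320 ✓

h = 81, g = 79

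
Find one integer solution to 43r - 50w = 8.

Step 1: Check solvability.
gcd(43, 50) = 1
Since 1 divides 8, solutions exist.

Step 2: Apply extended Euclidean algorithm to find gcd.
We find integers such that 43*x0 + 50*y0 = 1

Step 3: Scale the particular solution.
Multiply by 8/1 = 8:
r = 56, w = 48

Step 4: Verify.
43*(56) - 50*(48) = 8 = 8 ✓

r = 56, w = 48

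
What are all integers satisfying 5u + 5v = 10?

Step 1: Compute gcd(5, 5) = 5.
Since 5 divides 10, solutions exist.

Step 2: Find a particular solution using extended Euclidean algorithm.
We get u₀ = 0, v₀ = 2.
Check: 5*0 + 5*2 = 10 = 10 ✓

Step 3: Write the general solution.
u = 0 + (5/5)t = 0 + 1t
v = 2 - (5/5)t = 2 - 1t
for any integer t.

u = 0 + 1t, v = 2 - 1t for integer t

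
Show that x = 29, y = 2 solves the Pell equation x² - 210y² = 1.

Compute x² = 29² = 841
Compute 210y² = 210·2² = 210·4 = 840
x² - 210y² = 841 - 840 = 1
Since this equals 1, (29, 2) is a solution.

Yes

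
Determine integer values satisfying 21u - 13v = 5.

Step 1: Check solvability.
gcd(21, 13) = 1
Since 1 divides 5, solutions exist.

Step 2: Apply extended Euclidean algorithm to find gcd.
We find integers such that 21*x0 + 13*y0 = 1

Step 3: Scale the particular solution.
Multiply by 5/1 = 5:
u = 25, v = 40

Step 4: Verify.
21*(25) - 13*(40) = 5 = 5 ✓

u = 25, v = 40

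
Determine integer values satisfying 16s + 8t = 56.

Step 1: Check solvability.
gcd(16, 8) = 8
Since 8 divides 56, solutions exist.

Step 2: Apply extended Euclidean algorithm to find gcd.
We find integers such that 16*x0 + 8*y0 = 8

Step 3: Scale the particular solution.
Multiply by 56/8 = 7:
s = 0, t = 7

Step 4: Verify.
16*(0) + 8*(7) = 56 = 56 ✓

s = 0, t = 7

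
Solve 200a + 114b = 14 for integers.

Step 1: Check solvability.
gcd(200, 114) = 2
Since 2 divides 14, solutions exist.

Step 2: Apply extended Euclidean algorithm to find gcd.
We find integers such that 200*x0 + 114*y0 = 2

Step 3: Scale the particular solution.
Multiply by 14/2 = 7:
a = 28, b = -49

Step 4: Verify.
200*(28) + 114*(-49) = 14 = 14 ✓

a = 28, b = -49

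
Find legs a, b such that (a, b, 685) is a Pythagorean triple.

We need a² + b² = 685² = 469225.
Trying: 667² + 156² = 444889 + 24336 = 469225 ✓

(667, 156, 685)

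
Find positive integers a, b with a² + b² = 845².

We need a² + b² = 845² = 714025.
Trying: 837² + 116² = 700569 + 13456 = 714025 ✓

(837, 116, 845)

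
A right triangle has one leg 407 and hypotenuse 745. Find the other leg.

b² = c² - a² = 555025 - 165649 = 389376
b = 624

624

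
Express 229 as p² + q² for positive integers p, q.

We need to find integers p, q > 0 such that p² + q² = 229.
Trying p = 2: q² = 229 - 2² = 229 - 4 = 225
q = 15
Check: 2² + 15² = 4 + 225 = 229 ✓

229 = 2² + 15²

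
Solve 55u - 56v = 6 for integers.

Step 1: Check solvability.
gcd(55, 56) = 1
Since 1 divides 6, solutions exist.

Step 2: Apply extended Euclidean algorithm to find gcd.
We find integers such that 55*x0 + 56*y0 = 1

Step 3: Scale the particular solution.
Multiply by 6/1 = 6:
u = -6, v = -6

Step 4: Verify.
55*(-6) - 56*(-6) = 6 = 6 ✓

u = -6, v = -6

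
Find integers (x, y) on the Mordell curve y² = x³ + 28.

Try small integer x values and check whether x³ + 28 is a perfect square.
x = -3: x³ + 28 = -3³ + 28 = -27 + 28 = 1
Is 1 a perfect square? 1² = 1 ✓
So (x, y) = (-3, 1) is a solution.

x = -3, y = 1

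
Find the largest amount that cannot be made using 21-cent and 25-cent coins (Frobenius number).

For two coprime denominations a and b, the Frobenius number (largest value not representable as a non-negative combination) is ab - a - b.
Here gcd(21, 25) = 1, so they are coprime.
F(21, 25) = 21·25 - 21 - 25 = 525 - 46 = 479

479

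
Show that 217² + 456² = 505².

Compute a² + b²:
217² + 456² = 47089 + 207936 = 255025
Compute c²:
505² = 255025
Since 255025 = 255025, it is a Pythagorean triple.

Yes, it is a Pythagorean triple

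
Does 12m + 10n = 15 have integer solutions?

Step 1: Compute gcd(12, 10).
gcd(12, 10) = 2

Step 2: Check divisibility.
Does 2 divide 15? 15 = 2 x 7 + 1, so no.

By the theorem on linear Diophantine equations, 12m + 10n = 15 has integer solutions if and only if gcd(12, 10) divides 15. Since 2 does not divide 15, no solutions exist.

No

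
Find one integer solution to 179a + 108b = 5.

Step 1: Check solvability.
gcd(179, 108) = 1
Since 1 divides 5, solutions exist.

Step 2: Apply extended Euclidean algorithm to find gcd.
We find integers such that 179*x0 + 108*y0 = 1

Step 3: Scale the particular solution.
Multiply by 5/1 = 5:
a = 175, b = -290

Step 4: Verify.
179*(175) + 108*(-290) = 5 = 5 ✓

a = 175, b = -290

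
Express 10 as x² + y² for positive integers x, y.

We need to find integers x, y > 0 such that x² + y² = 10.
Trying x = 1: y² = 10 - 1² = 10 - 1 = 9
y = 3
Check: 1² + 3² = 1 + 9 = 10 ✓

10 = 1² + 3²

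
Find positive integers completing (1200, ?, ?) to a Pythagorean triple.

We need the other leg and hypotenuse such that 1200² + x² = c².
Take x = 49, c = 1201: 1200² + 49² = 1440000 + 2401 = 1442401 = 1201² ✓
Triple: (49, 1200, 1201)

(49, 1200, 1201)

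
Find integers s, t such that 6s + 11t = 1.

Step 1: Check solvability.
gcd(6, 11) = 1
Since 1 divides 1, solutions exist.

Step 2: Apply extended Euclidean algorithm to find gcd.
We find integers such that 6*x0 + 11*y0 = 1

Step 3: Scale the particular solution.
Multiply by 1/1 = 1:
s = 2, t = -1

Step 4: Verify.
6*(2) + 11*(-1) = 1 = 1 ✓

s = 2, t = -1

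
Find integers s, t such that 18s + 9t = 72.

Step 1: Check solvability.
gcd(18, 9) = 9
Since 9 divides 72, solutions exist.

Step 2: Apply extended Euclidean algorithm to find gcd.
We find integers such that 18*x0 + 9*y0 = 9

Step 3: Scale the particular solution.
Multiply by 72/9 = 8:
s = 0, t = 8

Step 4: Verify.
18*(0) + 9*(8) = 72 = 72 ✓

s = 0, t = 8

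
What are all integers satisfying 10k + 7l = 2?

Step 1: Compute gcd(10, 7) = 1.
Since 1 divides 2, solutions exist.

Step 2: Find a particular solution using extended Euclidean algorithm.
We get k₀ = -4, l₀ = 6.
Check: 10*-4 + 7*6 = 2 = 2 ✓

Step 3: Write the general solution.
k = -4 + (7/1)t = -4 + 7t
l = 6 - (10/1)t = 6 - 10t
for any integer t.

k = -4 + 7t, l = 6 - 10t for integer t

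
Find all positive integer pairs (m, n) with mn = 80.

The positive divisors of 80 are: 1, 2, 4, 5, 8, 10, 16, 20, 40, 80.
Each divisor d gives the pair (d, 80/d):
(1, 80), (2, 40), (4, 20), (5, 16), (8, 10), (10, 8), (16, 5), (20, 4), (40, 2), (80, 1)

(1, 80), (2, 40), (4, 20), (5, 16), (8, 10), (10, 8), (16, 5), (20, 4), (40, 2), (80, 1)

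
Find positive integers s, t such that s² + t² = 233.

Search for s with 233 - s² a perfect square.
s = 8: 233 - 8² = 233 - 64 = 169 = 13² ✓
So s = 8, t = 13.

s = 8, t = 13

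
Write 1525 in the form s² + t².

We need to find integers s, t > 0 such that s² + t² = 1525.
Trying s = 2: t² = 1525 - 2² = 1525 - 4 = 1521
t = 39
Check: 2² + 39² = 4 + 1521 = 1525 ✓

1525 = 2² + 39²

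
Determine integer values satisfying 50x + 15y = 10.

Step 1: Check solvability.
gcd(50, 15) = 5
Since 5 divides 10, solutions exist.

Step 2: Apply extended Euclidean algorithm to find gcd.
We find integers such that 50*x0 + 15*y0 = 5

Step 3: Scale the particular solution.
Multiply by 10/5 = 2:
x = 2, y = -6

Step 4: Verify.
50*(2) + 15*(-6) = 10 = 10 ✓

x = 2, y = -6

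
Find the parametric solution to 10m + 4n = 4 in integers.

Step 1: Compute gcd(10, 4) = 2.
Since 2 divides 4, solutions exist.

Step 2: Find a particular solution using extended Euclidean algorithm.
We get m₀ = 2, n₀ = -4.
Check: 10*2 + 4*-4 = 4 = 4 ✓

Step 3: Write the general solution.
m = 2 + (4/2)t = 2 + 2t
n = -4 - (10/2)t = -4 - 5t
for any integer t.

m = 2 + 2t, n = -4 - 5t for integer t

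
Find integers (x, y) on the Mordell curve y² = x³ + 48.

Try small integer x values and check whether x³ + 48 is a perfect square.
x = 1: x³ + 48 = 1³ + 48 = 1 + 48 = 49
Is 49 a perfect square? 7² = 49 ✓
So (x, y) = (1, 7) is a solution.

x = 1, y = 7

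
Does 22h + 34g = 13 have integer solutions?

Step 1: Compute gcd(22, 34).
gcd(22, 34) = 2

Step 2: Check divisibility.
Does 2 divide 13? 13 = 2 x 6 + 1, so no.

By the theorem on linear Diophantine equations, 22h + 34g = 13 has integer solutions if and only if gcd(22, 34) divides 13. Since 2 does not divide 13, no solutions exist.

No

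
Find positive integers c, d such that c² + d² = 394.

Search for c with 394 - c² a perfect square.
c = 13: 394 - 13² = 394 - 169 = 225 = 15² ✓
So c = 13, d = 15.

c = 13, d = 15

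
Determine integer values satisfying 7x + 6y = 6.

Step 1: Check solvability.
gcd(7, 6) = 1
Since 1 divides 6, solutions exist.

Step 2: Apply extended Euclidean algorithm to find gcd.
We find integers such that 7*x0 + 6*y0 = 1

Step 3: Scale the particular solution.
Multiply by 6/1 = 6:
x = 6, y = -6

Step 4: Verify.
7*(6) + 6*(-6) = 6 = 6 ✓

x = 6, y = -6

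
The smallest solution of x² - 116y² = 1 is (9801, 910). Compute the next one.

Solutions to x² - Dy² = 1 are generated by powers of (x₀ + y₀√D).
The next solution satisfies x₁ + y₁√116 = (x₀ + y₀√116)², giving:
x₁ = x₀² + 116y₀² = 9801² + 116·910² = 96059601 + 96059600 = 192119201
y₁ = 2x₀y₀ = 2·9801·910 = 17837820

Verify: 192119201² - 116·17837820² = 36909787392878401 - 36909787392878400 = 1 ✓

x = 192119201, y = 17837820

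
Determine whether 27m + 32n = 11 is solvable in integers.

Step 1: Compute gcd(27, 32).
gcd(27, 32) = 1

Step 2: Check divisibility.
Does 1 divide 11? 11 = 1 x 11, so yes.

By the theorem on linear Diophantine equations, 27m + 32n = 11 has integer solutions if and only if gcd(27, 32) divides 11. Since 1 | 11, solutions exist.

Yes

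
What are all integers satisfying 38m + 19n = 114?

Step 1: Compute gcd(38, 19) = 19.
Since 19 divides 114, solutions exist.

Step 2: Find a particular solution using extended Euclidean algorithm.
We get m₀ = 0, n₀ = 6.
Check: 38*0 + 19*6 = 114 = 114 ✓

Step 3: Write the general solution.
m = 0 + (19/19)t = 0 + 1t
n = 6 - (38/19)t = 6 - 2t
for any integer t.

m = 0 + 1t, n = 6 - 2t for integer t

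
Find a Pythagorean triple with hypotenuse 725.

We need a² + b² = 725² = 525625.
Trying: 627² + 364² = 393129 + 132496 = 525625 ✓

(627, 364, 725)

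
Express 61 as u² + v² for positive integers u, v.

We need to find integers u, v > 0 such that u² + v² = 61.
Trying u = 5: v² = 61 - 5² = 61 - 25 = 36
v = 6
Check: 5² + 6² = 25 + 36 = 61 ✓

61 = 5² + 6²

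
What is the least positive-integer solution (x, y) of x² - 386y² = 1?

We seek the smallest positive integers (x, y) with x² - 386y² = 1, i.e., x² = 386y² + 1.
Try successive y values:
y = 1: x² = 386·1² + 1 = 387, not a perfect square
y = 2: x² = 386·2² + 1 = 1545, not a perfect square
y = 3: x² = 386·3² + 1 = 3475, not a perfect square
... continuing the search (or via continued fractions) ...
y = 5678: x² = 386·5678² + 1 = 12444518025, x = 111555 ✓

Verify: 111555² - 386·5678² = 12444518025 - 12444518024 = 1 ✓

x = 111555, y = 5678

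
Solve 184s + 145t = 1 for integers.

Step 1: Check solvability.
gcd(184, 145) = 1
Since 1 divides 1, solutions exist.

Step 2: Apply extended Euclidean algorithm to find gcd.
We find integers such that 184*x0 + 145*y0 = 1

Step 3: Scale the particular solution.
Multiply by 1/1 = 1:
s = -26, t = 33

Step 4: Verify.
184*(-26) + 145*(33) = 1 = 1 ✓

s = -26, t = 33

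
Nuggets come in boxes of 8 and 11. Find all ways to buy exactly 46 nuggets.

We need non-negative integers (x, y) with 8x + 11y = 46.
For each x in 0..5, check if 46 - 8x is a non-negative multiple of 11.
x = 3: 11y = 22, y = 2 ✓

(3 boxes of 8, 2 boxes of 11)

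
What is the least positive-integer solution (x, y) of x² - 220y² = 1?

We seek the smallest positive integers (x, y) with x² - 220y² = 1, i.e., x² = 220y² + 1.
Try successive y values:
y = 1: x² = 220·1² + 1 = 221, not a perfect square
y = 2: x² = 220·2² + 1 = 881, not a perfect square
y = 3: x² = 220·3² + 1 = 1981, not a perfect square
... continuing the search (or via continued fractions) ...
y = 6: x² = 220·6² + 1 = 7921, x = 89 ✓

Verify: 89² - 220·6² = 7921 - 7920 = 1 ✓

x = 89, y = 6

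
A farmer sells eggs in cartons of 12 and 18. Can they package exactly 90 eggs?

We need non-negative a, b with 12a + 18b = 90.
gcd(12, 18) = 6 divides 90.
Try a = 0: 18b = 90 - 0 = 90, so b = 5.
One way: 0 cartons of 12 and 5 cartons of 18.

Yes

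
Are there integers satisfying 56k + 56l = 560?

Step 1: Compute gcd(56, 56).
gcd(56, 56) = 56

Step 2: Check divisibility.
Does 56 divide 560? 560 = 56 x 10, so yes.

By the theorem on linear Diophantine equations, 56k + 56l = 560 has integer solutions if and only if gcd(56, 56) divides 560. Since 56 | 560, solutions exist.

Yes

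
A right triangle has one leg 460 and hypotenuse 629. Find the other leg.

a² = c² - b² = 395641 - 211600 = 184041
a = 429

429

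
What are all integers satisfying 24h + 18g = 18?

Step 1: Compute gcd(24, 18) = 6.
Since 6 divides 18, solutions exist.

Step 2: Find a particular solution using extended Euclidean algorithm.
We get h₀ = 3, g₀ = -3.
Check: 24*3 + 18*-3 = 18 = 18 ✓

Step 3: Write the general solution.
h = 3 + (18/6)t = 3 + 3t
g = -3 - (24/6)t = -3 - 4t
for any integer t.

h = 3 + 3t, g = -3 - 4t for integer t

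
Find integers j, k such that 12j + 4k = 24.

Step 1: Check solvability.
gcd(12, 4) = 4
Since 4 divides 24, solutions exist.

Step 2: Apply extended Euclidean algorithm to find gcd.
We find integers such that 12*x0 + 4*y0 = 4

Step 3: Scale the particular solution.
Multiply by 24/4 = 6:
j = 0, k = 6

Step 4: Verify.
12*(0) + 4*(6) = 24 = 24 ✓

j = 0, k = 6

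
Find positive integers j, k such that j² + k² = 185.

Search for j with 185 - j² a perfect square.
j = 4: 185 - 4² = 185 - 16 = 169 = 13² ✓
So j = 4, k = 13.

j = 4, k = 13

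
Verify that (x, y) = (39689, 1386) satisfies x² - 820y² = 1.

Compute x² = 39689² = 1575216721
Compute 820y² = 820·1386² = 820·1920996 = 1575216720
x² - 820y² = 1575216721 - 1575216720 = 1
Since this equals 1, (39689, 1386) is a solution.

Yes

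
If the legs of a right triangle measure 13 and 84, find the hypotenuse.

c² = a² + b² = 13² + 84² = 169 + 7056 = 7225
c = 85

85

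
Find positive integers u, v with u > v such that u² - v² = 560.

Factor: u² - v² = (u+v)(u-v) = 560.
We need two factors of 560 with the same parity.
Use u+v = 280 and u-v = 2 (product 280·2 = 560).
Adding: 2u = 282, so u = 141.
Subtracting: 2v = 278, so v = 139.
Check: 141² - 139² = 19881 - 19321 = 560 ✓

u = 141, v = 139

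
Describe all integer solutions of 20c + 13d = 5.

Step 1: Compute gcd(20, 13) = 1.
Since 1 divides 5, solutions exist.

Step 2: Find a particular solution using extended Euclidean algorithm.
We get c₀ = 10, d₀ = -15.
Check: 20*10 + 13*-15 = 5 = 5 ✓

Step 3: Write the general solution.
c = 10 + (13/1)t = 10 + 13t
d = -15 - (20/1)t = -15 - 20t
for any integer t.

c = 10 + 13t, d = -15 - 20t for integer t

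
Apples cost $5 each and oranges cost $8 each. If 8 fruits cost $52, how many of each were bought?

Let a = apples, o = oranges.
a + o = 8
5a + 8o = 52
Substitute o = 8 - a:
5a + 8(8 - a) = 52
(5 - 8)a = 52 - 64
-3a = -12
a = 4, o = 8 - 4 = 4

Apples: 4, Oranges: 4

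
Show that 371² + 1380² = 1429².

Compute a² + b² = 371² + 1380² = 137641 + 1904400 = 2042041
Compute c² = 1429² = 2042041
Since 2042041 = 2042041, confirmed.

Yes, it is a Pythagorean triple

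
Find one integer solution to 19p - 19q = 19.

Step 1: Check solvability.
gcd(19, 19) = 19
Since 19 divides 19, solutions exist.

Step 2: Apply extended Euclidean algorithm to find gcd.
We find integers such that 19*x0 + 19*y0 = 19

Step 3: Scale the particular solution.
Multiply by 19/19 = 1:
p = 0, q = -1

Step 4: Verify.
19*(0) - 19*(-1) = 19 = 19 ✓

p = 0, q = -1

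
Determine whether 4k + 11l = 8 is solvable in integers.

Step 1: Compute gcd(4, 11).
gcd(4, 11) = 1

Step 2: Check divisibility.
Does 1 divide 8? 8 = 1 x 8, so yes.

By the theorem on linear Diophantine equations, 4k + 11l = 8 has integer solutions if and only if gcd(4, 11) divides 8. Since 1 | 8, solutions exist.

Yes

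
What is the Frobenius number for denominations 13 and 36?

For two coprime denominations a and b, the Frobenius number (largest value not representable as a non-negative combination) is ab - a - b.
Here gcd(13, 36) = 1, so they are coprime.
F(13, 36) = 13·36 - 13 - 36 = 468 - 49 = 419

419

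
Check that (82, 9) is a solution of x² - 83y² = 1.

Compute x² = 82² = 6724
Compute 83y² = 83·9² = 83·81 = 6723
x² - 83y² = 6724 - 6723 = 1
Since this equals 1, (82, 9) is a solution.

Yes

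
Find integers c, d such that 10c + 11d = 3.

Step 1: Check solvability.
gcd(10, 11) = 1
Since 1 divides 3, solutions exist.

Step 2: Apply extended Euclidean algorithm to find gcd.
We find integers such that 10*x0 + 11*y0 = 1

Step 3: Scale the particular solution.
Multiply by 3/1 = 3:
c = -3, d = 3

Step 4: Verify.
10*(-3) + 11*(3) = 3 = 3 ✓

c = -3, d = 3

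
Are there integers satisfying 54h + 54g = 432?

Step 1: Compute gcd(54, 54).
gcd(54, 54) = 54

Step 2: Check divisibility.
Does 54 divide 432? 432 = 54 x 8, so yes.

By the theorem on linear Diophantine equations, 54h + 54g = 432 has integer solutions if and only if gcd(54, 54) divides 432. Since 54 | 432, solutions exist.

Yes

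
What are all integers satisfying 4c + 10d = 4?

Step 1: Compute gcd(4, 10) = 2.
Since 2 divides 4, solutions exist.

Step 2: Find a particular solution using extended Euclidean algorithm.
We get c₀ = -4, d₀ = 2.
Check: 4*-4 + 10*2 = 4 = 4 ✓

Step 3: Write the general solution.
c = -4 + (10/2)t = -4 + 5t
d = 2 - (4/2)t = 2 - 2t
for any integer t.

c = -4 + 5t, d = 2 - 2t for integer t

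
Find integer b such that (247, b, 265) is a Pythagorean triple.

b² = c² - a² = 265² - 247² = 70225 - 61009 = 9216
b = sqrt(9216) = 96

96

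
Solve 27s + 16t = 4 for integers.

Step 1: Check solvability.
gcd(27, 16) = 1
Since 1 divides 4, solutions exist.

Step 2: Apply extended Euclidean algorithm to find gcd.
We find integers such that 27*x0 + 16*y0 = 1

Step 3: Scale the particular solution.
Multiply by 4/1 = 4:
s = 12, t = -20

Step 4: Verify.
27*(12) + 16*(-20) = 4 = 4 ✓

s = 12, t = -20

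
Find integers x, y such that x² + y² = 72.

We need to find integers x, y > 0 such that x² + y² = 72.
Trying x = 6: y² = 72 - 6² = 72 - 36 = 36
y = 6
Check: 6² + 6² = 36 + 36 = 72 ✓

72 = 6² + 6²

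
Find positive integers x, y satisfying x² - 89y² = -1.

We need x² = 89y² - 1. Try successive y:
y = 1: x² = 89·1² - 1 = 88, not a perfect square
y = 2: x² = 89·2² - 1 = 355, not a perfect square
y = 3: x² = 89·3² - 1 = 800, not a perfect square
...
y = 53: x² = 89·53² - 1 = 250000 = 500² ✓
Check: 500² - 89·53² = 250000 - 250001 = -1 ✓

x = 500, y = 53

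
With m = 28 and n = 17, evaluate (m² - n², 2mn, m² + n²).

a = m² - n² = 784 - 289 = 495
b = 2mn = 2·28·17 = 952
c = m² + n² = 784 + 289 = 1073
Verify: 495² + 952² = 245025 + 906304 = 1151329 = 1073² ✓

(495, 952, 1073)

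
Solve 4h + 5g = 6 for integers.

Step 1: Check solvability.
gcd(4, 5) = 1
Since 1 divides 6, solutions exist.

Step 2: Apply extended Euclidean algorithm to find gcd.
We find integers such that 4*x0 + 5*y0 = 1

Step 3: Scale the particular solution.
Multiply by 6/1 = 6:
h = -6, g = 6

Step 4: Verify.
4*(-6) + 5*(6) = 6 = 6 ✓

h = -6, g = 6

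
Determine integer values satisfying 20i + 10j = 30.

Step 1: Check solvability.
gcd(20, 10) = 10
Since 10 divides 30, solutions exist.

Step 2: Apply extended Euclidean algorithm to find gcd.
We find integers such that 20*x0 + 10*y0 = 10

Step 3: Scale the particular solution.
Multiply by 30/10 = 3:
i = 0, j = 3

Step 4: Verify.
20*(0) + 10*(3) = 30 = 30 ✓

i = 0, j = 3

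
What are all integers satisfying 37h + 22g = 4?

Step 1: Compute gcd(37, 22) = 1.
Since 1 divides 4, solutions exist.

Step 2: Find a particular solution using extended Euclidean algorithm.
We get h₀ = 12, g₀ = -20.
Check: 37*12 + 22*-20 = 4 = 4 ✓

Step 3: Write the general solution.
h = 12 + (22/1)t = 12 + 22t
g = -20 - (37/1)t = -20 - 37t
for any integer t.

h = 12 + 22t, g = -20 - 37t for integer t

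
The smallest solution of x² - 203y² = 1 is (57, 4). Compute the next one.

Solutions to x² - Dy² = 1 are generated by powers of (x₀ + y₀√D).
The next solution satisfies x₁ + y₁√203 = (x₀ + y₀√203)², giving:
x₁ = x₀² + 203y₀² = 57² + 203·4² = 3249 + 3248 = 6497
y₁ = 2x₀y₀ = 2·57·4 = 456

Verify: 6497² - 203·456² = 42211009 - 42211008 = 1 ✓

x = 6497, y = 456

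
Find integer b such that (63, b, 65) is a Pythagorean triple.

b² = c² - a² = 65² - 63² = 4225 - 3969 = 256
b = sqrt(256) = 16

16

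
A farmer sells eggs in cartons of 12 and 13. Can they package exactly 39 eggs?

We need non-negative a, b with 12a + 13b = 39.
gcd(12, 13) = 1 divides 39.
Try a = 0: 13b = 39 - 0 = 39, so b = 3.
One way: 0 cartons of 12 and 3 cartons of 13.

Yes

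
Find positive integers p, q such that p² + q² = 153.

Search for p with 153 - p² a perfect square.
p = 3: 153 - 3² = 153 - 9 = 144 = 12² ✓
So p = 3, q = 12.

p = 3, q = 12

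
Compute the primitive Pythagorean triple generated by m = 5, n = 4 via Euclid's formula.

a = m² - n² = 25 - 16 = 9
b = 2mn = 2·5·4 = 40
c = m² + n² = 25 + 16 = 41
Verify: 9² + 40² = 81 + 1600 = 1681 = 41² ✓

(9, 40, 41)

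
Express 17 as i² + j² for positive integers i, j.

We need to find integers i, j > 0 such that i² + j² = 17.
Trying i = 1: j² = 17 - 1² = 17 - 1 = 16
j = 4
Check: 1² + 4² = 1 + 16 = 17 ✓

17 = 1² + 4²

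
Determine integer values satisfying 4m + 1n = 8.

Step 1: Check solvability.
gcd(4, 1) = 1
Since 1 divides 8, solutions exist.

Step 2: Apply extended Euclidean algorithm to find gcd.
We find integers such that 4*x0 + 1*y0 = 1

Step 3: Scale the particular solution.
Multiply by 8/1 = 8:
m = 0, n = 8

Step 4: Verify.
4*(0) + 1*(8) = 8 = 8 ✓

m = 0, n = 8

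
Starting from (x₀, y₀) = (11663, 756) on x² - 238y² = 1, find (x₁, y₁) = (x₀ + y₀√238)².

Solutions to x² - Dy² = 1 are generated by powers of (x₀ + y₀√D).
The next solution satisfies x₁ + y₁√238 = (x₀ + y₀√238)², giving:
x₁ = x₀² + 238y₀² = 11663² + 238·756² = 136025569 + 136025568 = 272051137
y₁ = 2x₀y₀ = 2·11663·756 = 17634456

Verify: 272051137² - 238·17634456² = 74011821142992769 - 74011821142992768 = 1 ✓

x = 272051137, y = 17634456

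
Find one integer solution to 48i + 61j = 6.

Step 1: Check solvability.
gcd(48, 61) = 1
Since 1 divides 6, solutions exist.

Step 2: Apply extended Euclidean algorithm to find gcd.
We find integers such that 48*x0 + 61*y0 = 1

Step 3: Scale the particular solution.
Multiply by 6/1 = 6:
i = 84, j = -66

Step 4: Verify.
48*(84) + 61*(-66) = 6 = 6 ✓

i = 84, j = -66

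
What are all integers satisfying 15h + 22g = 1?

Step 1: Compute gcd(15, 22) = 1.
Since 1 divides 1, solutions exist.

Step 2: Find a particular solution using extended Euclidean algorithm.
We get h₀ = 3, g₀ = -2.
Check: 15*3 + 22*-2 = 1 = 1 ✓

Step 3: Write the general solution.
h = 3 + (22/1)t = 3 + 22t
g = -2 - (15/1)t = -2 - 15t
for any integer t.

h = 3 + 22t, g = -2 - 15t for integer t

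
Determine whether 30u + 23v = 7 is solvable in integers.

Step 1: Compute gcd(30, 23).
gcd(30, 23) = 1

Step 2: Check divisibility.
Does 1 divide 7? 7 = 1 x 7, so yes.

By the theorem on linear Diophantine equations, 30u + 23v = 7 has integer solutions if and only if gcd(30, 23) divides 7. Since 1 | 7, solutions exist.

Yes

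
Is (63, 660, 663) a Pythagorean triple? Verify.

Compute a² + b² = 63² + 660² = 3969 + 435600 = 439569
Compute c² = 663² = 439569
Since 439569 = 439569, confirmed.

Yes, it is a Pythagorean triple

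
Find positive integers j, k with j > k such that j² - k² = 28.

Factor: j² - k² = (j+k)(j-k) = 28.
We need two factors of 28 with the same parity.
Use j+k = 14 and j-k = 2 (product 14·2 = 28).
Adding: 2j = 16, so j = 8.
Subtracting: 2k = 12, so k = 6.
Check: 8² - 6² = 64 - 36 = 28 ✓

j = 8, k = 6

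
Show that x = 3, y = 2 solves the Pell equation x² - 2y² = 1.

Compute x² = 3² = 9
Compute 2y² = 2·2² = 2·4 = 8
x² - 2y² = 9 - 8 = 1
Since this equals 1, (3, 2) is a solution.

Yes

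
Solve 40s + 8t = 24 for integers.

Step 1: Check solvability.
gcd(40, 8) = 8
Since 8 divides 24, solutions exist.

Step 2: Apply extended Euclidean algorithm to find gcd.
We find integers such that 40*x0 + 8*y0 = 8

Step 3: Scale the particular solution.
Multiply by 24/8 = 3:
s = 0, t = 3

Step 4: Verify.
40*(0) + 8*(3) = 24 = 24 ✓

s = 0, t = 3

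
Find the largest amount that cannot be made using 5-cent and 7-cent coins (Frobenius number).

For two coprime denominations a and b, the Frobenius number (largest value not representable as a non-negative combination) is ab - a - b.
Here gcd(5, 7) = 1, so they are coprime.
F(5, 7) = 5·7 - 5 - 7 = 35 - 12 = 23

23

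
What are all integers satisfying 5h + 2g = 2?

Step 1: Compute gcd(5, 2) = 1.
Since 1 divides 2, solutions exist.

Step 2: Find a particular solution using extended Euclidean algorithm.
We get h₀ = 2, g₀ = -4.
Check: 5*2 + 2*-4 = 2 = 2 ✓

Step 3: Write the general solution.
h = 2 + (2/1)t = 2 + 2t
g = -4 - (5/1)t = -4 - 5t
for any integer t.

h = 2 + 2t, g = -4 - 5t for integer t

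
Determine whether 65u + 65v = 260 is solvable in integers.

Step 1: Compute gcd(65, 65).
gcd(65, 65) = 65

Step 2: Check divisibility.
Does 65 divide 260? 260 = 65 x 4, so yes.

By the theorem on linear Diophantine equations, 65u + 65v = 260 has integer solutions if and only if gcd(65, 65) divides 260. Since 65 | 260, solutions exist.

Yes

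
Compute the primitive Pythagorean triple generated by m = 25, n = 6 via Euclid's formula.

a = m² - n² = 625 - 36 = 589
b = 2mn = 2·25·6 = 300
c = m² + n² = 625 + 36 = 661
Verify: 589² + 300² = 346921 + 90000 = 436921 = 661² ✓

(589, 300, 661)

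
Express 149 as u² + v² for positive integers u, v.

We need to find integers u, v > 0 such that u² + v² = 149.
Trying u = 7: v² = 149 - 7² = 149 - 49 = 100
v = 10
Check: 7² + 10² = 49 + 100 = 149 ✓

149 = 7² + 10²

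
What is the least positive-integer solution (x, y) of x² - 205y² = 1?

We seek the smallest positive integers (x, y) with x² - 205y² = 1, i.e., x² = 205y² + 1.
Try successive y values:
y = 1: x² = 205·1² + 1 = 206, not a perfect square
y = 2: x² = 205·2² + 1 = 821, not a perfect square
y = 3: x² = 205·3² + 1 = 1846, not a perfect square
... continuing the search (or via continued fractions) ...
y = 2772: x² = 205·2772² + 1 = 1575216721, x = 39689 ✓

Verify: 39689² - 205·2772² = 1575216721 - 1575216720 = 1 ✓

x = 39689, y = 2772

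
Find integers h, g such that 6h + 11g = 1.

Step 1: Check solvability.
gcd(6, 11) = 1
Since 1 divides 1, solutions exist.

Step 2: Apply extended Euclidean algorithm to find gcd.
We find integers such that 6*x0 + 11*y0 = 1

Step 3: Scale the particular solution.
Multiply by 1/1 = 1:
h = 2, g = -1

Step 4: Verify.
6*(2) + 11*(-1) = 1 = 1 ✓

h = 2, g = -1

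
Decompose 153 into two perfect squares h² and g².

We need to find integers h, g > 0 such that h² + g² = 153.
Trying h = 3: g² = 153 - 3² = 153 - 9 = 144
g = 12
Check: 3² + 12² = 9 + 144 = 153 ✓

153 = 3² + 12²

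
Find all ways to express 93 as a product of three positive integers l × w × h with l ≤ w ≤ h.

Iterate l from 1 to ⌊93^(1/3)⌋. For each l dividing 93, iterate w ≥ l with w dividing 93/l, and set h = 93/(l·w).
Triples found (2): (1×1×93), (1×3×31)

(1×1×93), (1×3×31)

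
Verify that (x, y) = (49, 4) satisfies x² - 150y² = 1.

Compute x² = 49² = 2401
Compute 150y² = 150·4² = 150·16 = 2400
x² - 150y² = 2401 - 2400 = 1
Since this equals 1, (49, 4) is a solution.

Yes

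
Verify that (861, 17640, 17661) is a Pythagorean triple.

Compute a² + b² = 861² + 17640² = 741321 + 311169600 = 311910921
Compute c² = 17661² = 311910921
Since 311910921 = 311910921, confirmed.

Yes, it is a Pythagorean triple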